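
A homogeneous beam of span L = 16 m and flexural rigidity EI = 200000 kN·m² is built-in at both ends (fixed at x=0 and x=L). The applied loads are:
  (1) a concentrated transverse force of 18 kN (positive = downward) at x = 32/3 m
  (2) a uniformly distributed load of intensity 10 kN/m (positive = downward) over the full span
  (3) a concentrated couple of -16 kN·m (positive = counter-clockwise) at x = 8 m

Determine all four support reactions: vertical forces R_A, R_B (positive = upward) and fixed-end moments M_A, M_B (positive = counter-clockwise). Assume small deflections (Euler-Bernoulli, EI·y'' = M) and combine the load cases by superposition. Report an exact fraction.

R_A = 499/6 kN, M_A = 692/3 kN·m, R_B = 569/6 kN, M_B = -260 kN·m

Load 1 — point force P=18 kN at a=32/3 m (b=L-a=16/3):
  R_A = Pb²(3a+b)/L³ = 18·(16/3)²·(3·(32/3)+(16/3))/16³ = 14/3 kN
  M_A = Pab²/L² = 18·(32/3)·(16/3)²/16² = 64/3 kN·m
  R_B = Pa²(a+3b)/L³ = 18·(32/3)²·((32/3)+3·(16/3))/16³ = 40/3 kN
  M_B = -Pa²b/L² = -18·(32/3)²·(16/3)/16² = -128/3 kN·m
Load 2 — uniform load w=10 kN/m over full span:
  R_A = wL/2 = 10·16/2 = 80 kN
  M_A = wL²/12 = 10·16²/12 = 640/3 kN·m
  R_B = wL/2 = 10·16/2 = 80 kN
  M_B = -wL²/12 = -10·16²/12 = -640/3 kN·m
Load 3 — applied couple M₀=-16 kN·m at a=8 m (b=L-a=8):
  R_A = 6M₀ab/L³ = 6·(-16)·8·8/16³ = -3/2 kN
  M_A = M₀b(2a-b)/L² = (-16)·8·(2·8-8)/16² = -4 kN·m
  R_B = -6M₀ab/L³ = -6·(-16)·8·8/16³ = 3/2 kN
  M_B = M₀a(2b-a)/L² = (-16)·8·(2·8-8)/16² = -4 kN·m
Superposition: R_A = 499/6 kN, M_A = 692/3 kN·m, R_B = 569/6 kN, M_B = -260 kN·m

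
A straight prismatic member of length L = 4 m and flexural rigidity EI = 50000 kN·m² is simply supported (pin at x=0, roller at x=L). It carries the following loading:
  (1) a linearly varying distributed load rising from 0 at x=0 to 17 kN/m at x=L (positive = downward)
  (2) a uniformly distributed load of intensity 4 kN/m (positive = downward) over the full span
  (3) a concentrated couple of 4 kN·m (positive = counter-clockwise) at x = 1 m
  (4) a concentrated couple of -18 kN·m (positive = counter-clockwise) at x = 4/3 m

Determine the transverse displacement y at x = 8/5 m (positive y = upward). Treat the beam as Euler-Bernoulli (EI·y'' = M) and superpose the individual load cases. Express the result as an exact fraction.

Load 1 — triangular load w₀=17 kN/m (0→w₀ over full span):
  y_1 = -w₀x(7L⁴-10L²x²+3x⁴)/(360LEI) = -17·(8/5)·(7·4⁴-10·4²·(8/5)²+3·(8/5)⁴)/(360·4·50000) = -77588/146484375 m
Load 2 — uniform load w=4 kN/m over full span:
  y_2 = -wx(L³-2Lx²+x³)/(24EI) = -4·(8/5)·(4³-2·4·(8/5)²+(8/5)³)/(24·50000) = -496/1953125 m
Load 3 — applied couple M₀=4 kN·m at a=1 m (b=L-a=3):
  y_3 = (M₀x³/(6L)-M₀(x-a)²/2+C₁x)/EI  [x>a] with C₁=M₀(3b²-L²)/(6L)=11/6 = (4·(8/5)³/(6·4)-4·((8/5)-1)²/2+(11/6)·(8/5))/50000 = 181/3125000 m
Load 4 — applied couple M₀=-18 kN·m at a=4/3 m (b=L-a=8/3):
  y_4 = (M₀x³/(6L)-M₀(x-a)²/2+C₁x)/EI  [x>a] with C₁=M₀(3b²-L²)/(6L)=-4 = ((-18)·(8/5)³/(6·4)-(-18)·((8/5)-(4/3))²/2+(-4)·(8/5))/50000 = -69/390625 m
Superposition: y = Σ y_i = -1057429/1171875000 m ≈ -0.000902 m

y(8/5) = -1057429/1171875000 m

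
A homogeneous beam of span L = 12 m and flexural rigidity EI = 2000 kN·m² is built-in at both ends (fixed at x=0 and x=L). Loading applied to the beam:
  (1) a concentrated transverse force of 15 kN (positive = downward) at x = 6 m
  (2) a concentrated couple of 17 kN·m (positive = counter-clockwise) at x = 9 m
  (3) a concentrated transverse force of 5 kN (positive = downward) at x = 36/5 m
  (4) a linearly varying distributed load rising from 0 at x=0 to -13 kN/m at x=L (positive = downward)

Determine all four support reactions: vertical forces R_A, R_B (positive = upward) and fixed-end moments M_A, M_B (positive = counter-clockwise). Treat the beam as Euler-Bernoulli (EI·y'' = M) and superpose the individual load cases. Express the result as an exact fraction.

Load 1 — point force P=15 kN at a=6 m (b=L-a=6):
  R_A = Pb²(3a+b)/L³ = 15·6²·(3·6+6)/12³ = 15/2 kN
  M_A = Pab²/L² = 15·6·6²/12² = 45/2 kN·m
  R_B = Pa²(a+3b)/L³ = 15·6²·(6+3·6)/12³ = 15/2 kN
  M_B = -Pa²b/L² = -15·6²·6/12² = -45/2 kN·m
Load 2 — applied couple M₀=17 kN·m at a=9 m (b=L-a=3):
  R_A = 6M₀ab/L³ = 6·17·9·3/12³ = 51/32 kN
  M_A = M₀b(2a-b)/L² = 17·3·(2·9-3)/12² = 85/16 kN·m
  R_B = -6M₀ab/L³ = -6·17·9·3/12³ = -51/32 kN
  M_B = M₀a(2b-a)/L² = 17·9·(2·3-9)/12² = -51/16 kN·m
Load 3 — point force P=5 kN at a=36/5 m (b=L-a=24/5):
  R_A = Pb²(3a+b)/L³ = 5·(24/5)²·(3·(36/5)+(24/5))/12³ = 44/25 kN
  M_A = Pab²/L² = 5·(36/5)·(24/5)²/12² = 144/25 kN·m
  R_B = Pa²(a+3b)/L³ = 5·(36/5)²·((36/5)+3·(24/5))/12³ = 81/25 kN
  M_B = -Pa²b/L² = -5·(36/5)²·(24/5)/12² = -216/25 kN·m
Load 4 — triangular load w₀=-13 kN/m (0→w₀ over full span):
  R_A = 3w₀L/20 = 3·(-13)·12/20 = -117/5 kN
  M_A = w₀L²/30 = (-13)·12²/30 = -312/5 kN·m
  R_B = 7w₀L/20 = 7·(-13)·12/20 = -273/5 kN
  M_B = -w₀L²/20 = -(-13)·12²/20 = 468/5 kN·m
Superposition: R_A = -10037/800 kN, M_A = -11531/400 kN·m, R_B = -36363/800 kN, M_B = 23709/400 kN·m

R_A = -10037/800 kN, M_A = -11531/400 kN·m, R_B = -36363/800 kN, M_B = 23709/400 kN·m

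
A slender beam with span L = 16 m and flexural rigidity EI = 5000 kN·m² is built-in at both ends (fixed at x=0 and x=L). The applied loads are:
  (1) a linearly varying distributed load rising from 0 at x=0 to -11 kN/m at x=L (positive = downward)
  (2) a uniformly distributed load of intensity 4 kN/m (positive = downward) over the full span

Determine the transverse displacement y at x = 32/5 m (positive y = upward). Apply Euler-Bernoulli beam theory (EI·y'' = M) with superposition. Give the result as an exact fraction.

Load 1 — triangular load w₀=-11 kN/m (0→w₀ over full span):
  y_1 = -w₀x²(L-x)²(x+2L)/(120LEI) = -(-11)·(32/5)²·(16-(32/5))²·((32/5)+2·16)/(120·16·5000) = 1622016/9765625 m
Load 2 — uniform load w=4 kN/m over full span:
  y_2 = -wx²(L-x)²/(24EI) = -4·(32/5)²·(16-(32/5))²/(24·5000) = -49152/390625 m
Superposition: y = Σ y_i = 393216/9765625 m ≈ 0.040265 m

y(32/5) = 393216/9765625 m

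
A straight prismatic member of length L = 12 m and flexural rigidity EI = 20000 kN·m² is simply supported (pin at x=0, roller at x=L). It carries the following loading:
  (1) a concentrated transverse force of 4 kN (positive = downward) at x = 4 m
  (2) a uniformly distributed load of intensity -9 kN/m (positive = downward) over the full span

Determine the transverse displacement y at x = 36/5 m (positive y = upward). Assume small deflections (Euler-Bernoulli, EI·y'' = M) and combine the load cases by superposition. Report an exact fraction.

y(36/5) = 129034/1171875 m

Load 1 — point force P=4 kN at a=4 m (b=L-a=8):
  y_1 = -Pa(L-x)(2Lx-a²-x²)/(6LEI)  [x>a] = -4·4·(12-(36/5))·(2·12·(36/5)-4²-(36/5)²)/(6·12·20000) = -1312/234375 m
Load 2 — uniform load w=-9 kN/m over full span:
  y_2 = -wx(L³-2Lx²+x³)/(24EI) = -(-9)·(36/5)·(12³-2·12·(36/5)²+(36/5)³)/(24·20000) = 45198/390625 m
Superposition: y = Σ y_i = 129034/1171875 m ≈ 0.110109 m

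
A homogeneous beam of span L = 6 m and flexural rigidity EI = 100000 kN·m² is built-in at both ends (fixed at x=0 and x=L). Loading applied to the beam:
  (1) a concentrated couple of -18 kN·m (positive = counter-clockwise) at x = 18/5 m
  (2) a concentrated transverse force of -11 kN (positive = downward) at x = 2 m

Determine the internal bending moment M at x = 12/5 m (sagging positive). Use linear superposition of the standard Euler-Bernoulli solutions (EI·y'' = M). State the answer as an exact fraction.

M(12/5) = -11234/1125 kN·m

Load 1 — applied couple M₀=-18 kN·m at a=18/5 m (b=L-a=12/5):
  M_1 = R_Ax - M_A  [x≤a] with R_A=-108/25, M_A=-144/25 = (-108/25)·(12/5) - (-144/25) = -576/125 kN·m
Load 2 — point force P=-11 kN at a=2 m (b=L-a=4):
  M_2 = Pa²(a+3b)(L-x)/L³ - Pa²b/L²  [x>a] = (-11)·2²·(2+3·4)·(6-(12/5))/6³ - (-11)·2²·4/6² = -242/45 kN·m
Superposition: M = Σ M_i = -11234/1125 kN·m ≈ -9.985778 kN·m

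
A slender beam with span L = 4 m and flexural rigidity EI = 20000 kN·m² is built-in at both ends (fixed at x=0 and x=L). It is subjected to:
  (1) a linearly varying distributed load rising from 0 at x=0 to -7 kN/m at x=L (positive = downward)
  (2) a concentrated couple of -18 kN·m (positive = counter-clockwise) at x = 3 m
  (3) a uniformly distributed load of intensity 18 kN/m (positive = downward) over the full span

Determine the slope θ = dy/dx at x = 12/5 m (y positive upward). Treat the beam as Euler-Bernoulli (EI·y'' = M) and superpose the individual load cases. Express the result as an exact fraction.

Load 1 — triangular load w₀=-7 kN/m (0→w₀ over full span):
  θ_1 = -w₀(2x(L-x)(L-2x)(x+2L)+x²(L-x)²)/(120LEI) = -(-7)·(2·(12/5)·(4-(12/5))·(4-2·(12/5))·((12/5)+2·4)+(12/5)²·(4-(12/5))²)/(120·4·20000) = -14/390625 rad
Load 2 — applied couple M₀=-18 kN·m at a=3 m (b=L-a=1):
  θ_2 = (R_Ax²/2 - M_Ax)/EI  [x≤a] with R_A=-81/16, M_A=-45/8 = ((-81/16)·(12/5)²/2 - (-45/8)·(12/5))/20000 = -27/500000 rad
Load 3 — uniform load w=18 kN/m over full span:
  θ_3 = -wx(L-x)(L-2x)/(12EI) = -18·(12/5)·(4-(12/5))·(4-2·(12/5))/(12·20000) = 18/78125 rad
Superposition: θ = Σ θ_i = 1757/12500000 rad ≈ 0.000141 rad

θ(12/5) = 1757/12500000 rad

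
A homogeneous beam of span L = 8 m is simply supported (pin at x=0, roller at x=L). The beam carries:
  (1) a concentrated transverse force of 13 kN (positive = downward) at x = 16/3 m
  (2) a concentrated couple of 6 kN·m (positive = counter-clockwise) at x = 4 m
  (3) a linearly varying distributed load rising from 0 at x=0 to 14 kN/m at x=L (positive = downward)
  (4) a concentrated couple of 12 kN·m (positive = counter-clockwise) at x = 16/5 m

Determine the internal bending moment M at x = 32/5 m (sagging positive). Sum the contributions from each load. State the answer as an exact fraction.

Load 1 — point force P=13 kN at a=16/3 m (b=L-a=8/3):
  M_1 = Pa(L-x)/L  [x>a] = 13·(16/3)·(8-(32/5))/8 = 208/15 kN·m
Load 2 — applied couple M₀=6 kN·m at a=4 m (b=L-a=4):
  M_2 = M₀x/L - M₀  [x>a] = 6·(32/5)/8 - 6 = -6/5 kN·m
Load 3 — triangular load w₀=14 kN/m (0→w₀ over full span):
  M_3 = w₀Lx/6 - w₀x³/(6L) = 14·8·(32/5)/6 - 14·(32/5)³/(6·8) = 5376/125 kN·m
Load 4 — applied couple M₀=12 kN·m at a=16/5 m (b=L-a=24/5):
  M_4 = M₀x/L - M₀  [x>a] = 12·(32/5)/8 - 12 = -12/5 kN·m
Superposition: M = Σ M_i = 19978/375 kN·m ≈ 53.274667 kN·m

M(32/5) = 19978/375 kN·m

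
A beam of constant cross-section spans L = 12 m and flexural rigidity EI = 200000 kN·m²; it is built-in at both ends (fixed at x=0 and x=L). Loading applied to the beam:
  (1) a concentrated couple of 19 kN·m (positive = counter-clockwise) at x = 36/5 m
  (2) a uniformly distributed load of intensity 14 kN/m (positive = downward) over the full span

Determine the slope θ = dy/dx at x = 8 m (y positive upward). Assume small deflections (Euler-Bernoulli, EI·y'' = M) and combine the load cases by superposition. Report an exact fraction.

Load 1 — applied couple M₀=19 kN·m at a=36/5 m (b=L-a=24/5):
  θ_1 = (R_Ax²/2 - M_Ax - M₀(x-a))/EI  [x>a] with R_A=57/25, M_A=152/25 = ((57/25)·8²/2 - (152/25)·8 - 19·(8-(36/5)))/200000 = 57/1250000 rad
Load 2 — uniform load w=14 kN/m over full span:
  θ_2 = -wx(L-x)(L-2x)/(12EI) = -14·8·(12-8)·(12-2·8)/(12·200000) = 7/9375 rad
Superposition: θ = Σ θ_i = 2971/3750000 rad ≈ 0.000792 rad

θ(8) = 2971/3750000 rad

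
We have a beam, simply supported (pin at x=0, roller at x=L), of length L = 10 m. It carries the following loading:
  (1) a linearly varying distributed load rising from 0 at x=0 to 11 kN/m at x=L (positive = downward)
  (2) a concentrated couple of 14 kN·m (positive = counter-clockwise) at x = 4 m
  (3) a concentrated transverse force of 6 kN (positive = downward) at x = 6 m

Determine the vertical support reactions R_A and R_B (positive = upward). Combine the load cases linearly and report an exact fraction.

R_A = 332/15 kN, R_B = 583/15 kN

Load 1 — triangular load w₀=11 kN/m (0→w₀ over full span):
  R_A = w₀L/6 = 11·10/6 = 55/3 kN
  R_B = w₀L/3 = 11·10/3 = 110/3 kN
Load 2 — applied couple M₀=14 kN·m at a=4 m (b=L-a=6):
  R_A = M₀/L = 14/10 = 7/5 kN
  R_B = -M₀/L = -14/10 = -7/5 kN
Load 3 — point force P=6 kN at a=6 m (b=L-a=4):
  R_A = Pb/L = 6·4/10 = 12/5 kN
  R_B = Pa/L = 6·6/10 = 18/5 kN
Superposition: R_A = 332/15 kN, R_B = 583/15 kN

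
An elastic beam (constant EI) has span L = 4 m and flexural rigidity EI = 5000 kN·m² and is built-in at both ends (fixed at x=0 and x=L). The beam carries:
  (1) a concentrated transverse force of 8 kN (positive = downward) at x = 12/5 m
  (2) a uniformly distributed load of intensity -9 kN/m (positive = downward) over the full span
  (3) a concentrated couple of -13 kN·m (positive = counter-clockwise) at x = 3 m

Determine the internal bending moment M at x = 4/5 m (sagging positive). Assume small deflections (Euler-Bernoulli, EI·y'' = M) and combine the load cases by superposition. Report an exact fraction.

Load 1 — point force P=8 kN at a=12/5 m (b=L-a=8/5):
  M_1 = Pb²(3a+b)x/L³ - Pab²/L²  [x≤a] = 8·(8/5)²·(3·(12/5)+(8/5))·(4/5)/4³ - 8·(12/5)·(8/5)²/4² = -512/625 kN·m
Load 2 — uniform load w=-9 kN/m over full span:
  M_2 = wLx/2 - wL²/12 - wx²/2 = (-9)·4·(4/5)/2 - (-9)·4²/12 - (-9)·(4/5)²/2 = 12/25 kN·m
Load 3 — applied couple M₀=-13 kN·m at a=3 m (b=L-a=1):
  M_3 = R_Ax - M_A  [x≤a] with R_A=-117/32, M_A=-65/16 = (-117/32)·(4/5) - (-65/16) = 91/80 kN·m
Superposition: M = Σ M_i = 7983/10000 kN·m ≈ 0.798300 kN·m

M(4/5) = 7983/10000 kN·m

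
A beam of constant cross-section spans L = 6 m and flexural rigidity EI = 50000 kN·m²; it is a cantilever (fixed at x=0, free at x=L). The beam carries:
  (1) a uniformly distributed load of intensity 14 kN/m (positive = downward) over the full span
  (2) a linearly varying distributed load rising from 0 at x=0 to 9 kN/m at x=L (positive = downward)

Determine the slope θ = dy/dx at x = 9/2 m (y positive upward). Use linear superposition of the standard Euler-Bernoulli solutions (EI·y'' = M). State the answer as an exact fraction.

Load 1 — uniform load w=14 kN/m over full span:
  θ_1 = -wx(x²-3Lx+3L²)/(6EI) = -14·(9/2)·((9/2)²-3·6·(9/2)+3·6²)/(6·50000) = -3969/400000 rad
Load 2 — triangular load w₀=9 kN/m (0→w₀ over full span):
  θ_2 = (w₀Lx²/4-w₀L²x/3-w₀x⁴/(24L))/EI = (9·6·(9/2)²/4-9·6²·(9/2)/3-9·(9/2)⁴/(24·6))/50000 = -60993/12800000 rad
Superposition: θ = Σ θ_i = -188001/12800000 rad ≈ -0.014688 rad

θ(9/2) = -188001/12800000 rad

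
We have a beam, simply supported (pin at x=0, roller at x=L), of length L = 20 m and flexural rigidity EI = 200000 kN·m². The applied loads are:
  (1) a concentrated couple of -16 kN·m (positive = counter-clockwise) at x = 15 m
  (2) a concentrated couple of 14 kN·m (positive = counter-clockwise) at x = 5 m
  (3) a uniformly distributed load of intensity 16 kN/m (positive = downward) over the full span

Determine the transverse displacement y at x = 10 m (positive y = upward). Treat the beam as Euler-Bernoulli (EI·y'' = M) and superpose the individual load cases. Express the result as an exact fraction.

y(10) = -1573/9600 m

Load 1 — applied couple M₀=-16 kN·m at a=15 m (b=L-a=5):
  y_1 = (M₀x³/(6L)+C₁x)/EI  [x≤a] with C₁=M₀(3b²-L²)/(6L)=130/3 = ((-16)·10³/(6·20)+(130/3)·10)/200000 = 3/2000 m
Load 2 — applied couple M₀=14 kN·m at a=5 m (b=L-a=15):
  y_2 = (M₀x³/(6L)-M₀(x-a)²/2+C₁x)/EI  [x>a] with C₁=M₀(3b²-L²)/(6L)=385/12 = (14·10³/(6·20)-14·(10-5)²/2+(385/12)·10)/200000 = 21/16000 m
Load 3 — uniform load w=16 kN/m over full span:
  y_3 = -wx(L³-2Lx²+x³)/(24EI) = -16·10·(20³-2·20·10²+10³)/(24·200000) = -1/6 m
Superposition: y = Σ y_i = -1573/9600 m ≈ -0.163854 m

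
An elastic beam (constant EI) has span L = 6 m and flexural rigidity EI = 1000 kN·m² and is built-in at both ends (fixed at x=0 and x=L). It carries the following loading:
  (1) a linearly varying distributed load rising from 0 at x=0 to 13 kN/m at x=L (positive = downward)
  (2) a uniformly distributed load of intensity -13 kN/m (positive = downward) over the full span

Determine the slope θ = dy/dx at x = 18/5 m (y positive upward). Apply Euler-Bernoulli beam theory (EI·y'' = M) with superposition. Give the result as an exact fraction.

Load 1 — triangular load w₀=13 kN/m (0→w₀ over full span):
  θ_1 = -w₀(2x(L-x)(L-2x)(x+2L)+x²(L-x)²)/(120LEI) = -13·(2·(18/5)·(6-(18/5))·(6-2·(18/5))·((18/5)+2·6)+(18/5)²·(6-(18/5))²)/(120·6·1000) = 351/78125 rad
Load 2 — uniform load w=-13 kN/m over full span:
  θ_2 = -wx(L-x)(L-2x)/(12EI) = -(-13)·(18/5)·(6-(18/5))·(6-2·(18/5))/(12·1000) = -351/31250 rad
Superposition: θ = Σ θ_i = -1053/156250 rad ≈ -0.006739 rad

θ(18/5) = -1053/156250 rad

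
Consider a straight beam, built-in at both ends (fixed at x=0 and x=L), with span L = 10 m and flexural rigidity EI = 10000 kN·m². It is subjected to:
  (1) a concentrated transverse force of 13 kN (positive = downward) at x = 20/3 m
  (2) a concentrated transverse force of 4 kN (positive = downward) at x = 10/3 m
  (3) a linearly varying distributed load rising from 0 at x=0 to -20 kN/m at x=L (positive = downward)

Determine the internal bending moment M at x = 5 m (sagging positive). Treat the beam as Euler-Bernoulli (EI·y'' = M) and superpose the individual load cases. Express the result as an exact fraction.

M(5) = -290/9 kN·m

Load 1 — point force P=13 kN at a=20/3 m (b=L-a=10/3):
  M_1 = Pb²(3a+b)x/L³ - Pab²/L²  [x≤a] = 13·(10/3)²·(3·(20/3)+(10/3))·5/10³ - 13·(20/3)·(10/3)²/10² = 65/9 kN·m
Load 2 — point force P=4 kN at a=10/3 m (b=L-a=20/3):
  M_2 = Pa²(a+3b)(L-x)/L³ - Pa²b/L²  [x>a] = 4·(10/3)²·((10/3)+3·(20/3))·(10-5)/10³ - 4·(10/3)²·(20/3)/10² = 20/9 kN·m
Load 3 — triangular load w₀=-20 kN/m (0→w₀ over full span):
  M_3 = 3w₀Lx/20 - w₀L²/30 - w₀x³/(6L) = 3·(-20)·10·5/20 - (-20)·10²/30 - (-20)·5³/(6·10) = -125/3 kN·m
Superposition: M = Σ M_i = -290/9 kN·m ≈ -32.222222 kN·m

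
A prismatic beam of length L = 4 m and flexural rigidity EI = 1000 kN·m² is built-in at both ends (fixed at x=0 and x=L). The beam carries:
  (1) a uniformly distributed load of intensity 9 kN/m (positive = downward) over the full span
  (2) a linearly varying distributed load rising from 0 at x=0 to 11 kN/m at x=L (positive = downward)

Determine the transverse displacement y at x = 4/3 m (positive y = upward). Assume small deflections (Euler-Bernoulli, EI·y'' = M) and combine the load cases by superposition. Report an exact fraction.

Load 1 — uniform load w=9 kN/m over full span:
  y_1 = -wx²(L-x)²/(24EI) = -9·(4/3)²·(4-(4/3))²/(24·1000) = -16/3375 m
Load 2 — triangular load w₀=11 kN/m (0→w₀ over full span):
  y_2 = -w₀x²(L-x)²(x+2L)/(120LEI) = -11·(4/3)²·(4-(4/3))²·((4/3)+2·4)/(120·4·1000) = -1232/455625 m
Superposition: y = Σ y_i = -3392/455625 m ≈ -0.007445 m

y(4/3) = -3392/455625 m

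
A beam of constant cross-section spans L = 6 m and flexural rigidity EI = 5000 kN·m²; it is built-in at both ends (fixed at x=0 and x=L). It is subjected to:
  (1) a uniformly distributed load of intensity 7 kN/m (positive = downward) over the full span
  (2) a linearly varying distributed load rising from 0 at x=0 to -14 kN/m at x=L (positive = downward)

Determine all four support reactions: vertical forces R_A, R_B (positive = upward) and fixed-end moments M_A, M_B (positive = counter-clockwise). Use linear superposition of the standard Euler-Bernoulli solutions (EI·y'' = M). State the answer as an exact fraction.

Load 1 — uniform load w=7 kN/m over full span:
  R_A = wL/2 = 7·6/2 = 21 kN
  M_A = wL²/12 = 7·6²/12 = 21 kN·m
  R_B = wL/2 = 7·6/2 = 21 kN
  M_B = -wL²/12 = -7·6²/12 = -21 kN·m
Load 2 — triangular load w₀=-14 kN/m (0→w₀ over full span):
  R_A = 3w₀L/20 = 3·(-14)·6/20 = -63/5 kN
  M_A = w₀L²/30 = (-14)·6²/30 = -84/5 kN·m
  R_B = 7w₀L/20 = 7·(-14)·6/20 = -147/5 kN
  M_B = -w₀L²/20 = -(-14)·6²/20 = 126/5 kN·m
Superposition: R_A = 42/5 kN, M_A = 21/5 kN·m, R_B = -42/5 kN, M_B = 21/5 kN·m

R_A = 42/5 kN, M_A = 21/5 kN·m, R_B = -42/5 kN, M_B = 21/5 kN·m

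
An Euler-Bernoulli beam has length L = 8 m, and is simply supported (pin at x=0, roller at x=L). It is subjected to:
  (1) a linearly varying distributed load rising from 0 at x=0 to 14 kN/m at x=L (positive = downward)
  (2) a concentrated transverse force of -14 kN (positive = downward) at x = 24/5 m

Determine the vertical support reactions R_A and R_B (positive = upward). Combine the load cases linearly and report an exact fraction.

Load 1 — triangular load w₀=14 kN/m (0→w₀ over full span):
  R_A = w₀L/6 = 14·8/6 = 56/3 kN
  R_B = w₀L/3 = 14·8/3 = 112/3 kN
Load 2 — point force P=-14 kN at a=24/5 m (b=L-a=16/5):
  R_A = Pb/L = (-14)·(16/5)/8 = -28/5 kN
  R_B = Pa/L = (-14)·(24/5)/8 = -42/5 kN
Superposition: R_A = 196/15 kN, R_B = 434/15 kN

R_A = 196/15 kN, R_B = 434/15 kN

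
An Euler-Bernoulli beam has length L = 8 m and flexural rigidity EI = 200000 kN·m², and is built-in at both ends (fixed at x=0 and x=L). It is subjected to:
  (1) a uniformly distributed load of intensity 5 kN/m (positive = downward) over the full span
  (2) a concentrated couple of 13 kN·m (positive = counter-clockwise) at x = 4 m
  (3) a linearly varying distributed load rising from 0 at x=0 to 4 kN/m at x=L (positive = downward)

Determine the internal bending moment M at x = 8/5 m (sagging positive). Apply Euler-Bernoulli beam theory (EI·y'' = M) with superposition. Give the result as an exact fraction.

M(8/5) = -2417/1500 kN·m

Load 1 — uniform load w=5 kN/m over full span:
  M_1 = wLx/2 - wL²/12 - wx²/2 = 5·8·(8/5)/2 - 5·8²/12 - 5·(8/5)²/2 = -16/15 kN·m
Load 2 — applied couple M₀=13 kN·m at a=4 m (b=L-a=4):
  M_2 = R_Ax - M_A  [x≤a] with R_A=39/16, M_A=13/4 = (39/16)·(8/5) - (13/4) = 13/20 kN·m
Load 3 — triangular load w₀=4 kN/m (0→w₀ over full span):
  M_3 = 3w₀Lx/20 - w₀L²/30 - w₀x³/(6L) = 3·4·8·(8/5)/20 - 4·8²/30 - 4·(8/5)³/(6·8) = -448/375 kN·m
Superposition: M = Σ M_i = -2417/1500 kN·m ≈ -1.611333 kN·m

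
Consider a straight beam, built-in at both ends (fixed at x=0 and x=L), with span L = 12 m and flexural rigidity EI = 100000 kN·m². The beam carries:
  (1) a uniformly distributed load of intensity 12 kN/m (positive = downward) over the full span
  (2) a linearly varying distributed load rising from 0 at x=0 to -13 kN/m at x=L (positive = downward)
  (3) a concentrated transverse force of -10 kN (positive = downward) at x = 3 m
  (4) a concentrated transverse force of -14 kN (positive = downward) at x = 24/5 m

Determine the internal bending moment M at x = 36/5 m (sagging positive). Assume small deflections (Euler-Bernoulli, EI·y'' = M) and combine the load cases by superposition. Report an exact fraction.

Load 1 — uniform load w=12 kN/m over full span:
  M_1 = wLx/2 - wL²/12 - wx²/2 = 12·12·(36/5)/2 - 12·12²/12 - 12·(36/5)²/2 = 1584/25 kN·m
Load 2 — triangular load w₀=-13 kN/m (0→w₀ over full span):
  M_2 = 3w₀Lx/20 - w₀L²/30 - w₀x³/(6L) = 3·(-13)·12·(36/5)/20 - (-13)·12²/30 - (-13)·(36/5)³/(6·12) = -4836/125 kN·m
Load 3 — point force P=-10 kN at a=3 m (b=L-a=9):
  M_3 = Pa²(a+3b)(L-x)/L³ - Pa²b/L²  [x>a] = (-10)·3²·(3+3·9)·(12-(36/5))/12³ - (-10)·3²·9/12² = -15/8 kN·m
Load 4 — point force P=-14 kN at a=24/5 m (b=L-a=36/5):
  M_4 = Pa²(a+3b)(L-x)/L³ - Pa²b/L²  [x>a] = (-14)·(24/5)²·((24/5)+3·(36/5))·(12-(36/5))/12³ - (-14)·(24/5)²·(36/5)/12² = -4704/625 kN·m
Superposition: M = Σ M_i = 76353/5000 kN·m ≈ 15.270600 kN·m

M(36/5) = 76353/5000 kN·m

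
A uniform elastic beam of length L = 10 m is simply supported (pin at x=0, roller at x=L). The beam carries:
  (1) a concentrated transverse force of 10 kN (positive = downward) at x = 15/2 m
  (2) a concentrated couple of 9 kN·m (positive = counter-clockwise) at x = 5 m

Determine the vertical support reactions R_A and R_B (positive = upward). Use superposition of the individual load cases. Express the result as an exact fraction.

Load 1 — point force P=10 kN at a=15/2 m (b=L-a=5/2):
  R_A = Pb/L = 10·(5/2)/10 = 5/2 kN
  R_B = Pa/L = 10·(15/2)/10 = 15/2 kN
Load 2 — applied couple M₀=9 kN·m at a=5 m (b=L-a=5):
  R_A = M₀/L = 9/10 kN
  R_B = -M₀/L = -9/10 kN
Superposition: R_A = 17/5 kN, R_B = 33/5 kN

R_A = 17/5 kN, R_B = 33/5 kN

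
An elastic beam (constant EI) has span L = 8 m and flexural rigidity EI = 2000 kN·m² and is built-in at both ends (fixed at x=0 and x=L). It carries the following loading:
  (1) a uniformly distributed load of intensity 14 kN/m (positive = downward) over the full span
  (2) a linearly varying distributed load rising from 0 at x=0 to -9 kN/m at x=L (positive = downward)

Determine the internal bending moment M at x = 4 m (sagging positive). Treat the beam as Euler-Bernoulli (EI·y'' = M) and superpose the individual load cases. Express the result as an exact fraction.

Load 1 — uniform load w=14 kN/m over full span:
  M_1 = wLx/2 - wL²/12 - wx²/2 = 14·8·4/2 - 14·8²/12 - 14·4²/2 = 112/3 kN·m
Load 2 — triangular load w₀=-9 kN/m (0→w₀ over full span):
  M_2 = 3w₀Lx/20 - w₀L²/30 - w₀x³/(6L) = 3·(-9)·8·4/20 - (-9)·8²/30 - (-9)·4³/(6·8) = -12 kN·m
Superposition: M = Σ M_i = 76/3 kN·m ≈ 25.333333 kN·m

M(4) = 76/3 kN·m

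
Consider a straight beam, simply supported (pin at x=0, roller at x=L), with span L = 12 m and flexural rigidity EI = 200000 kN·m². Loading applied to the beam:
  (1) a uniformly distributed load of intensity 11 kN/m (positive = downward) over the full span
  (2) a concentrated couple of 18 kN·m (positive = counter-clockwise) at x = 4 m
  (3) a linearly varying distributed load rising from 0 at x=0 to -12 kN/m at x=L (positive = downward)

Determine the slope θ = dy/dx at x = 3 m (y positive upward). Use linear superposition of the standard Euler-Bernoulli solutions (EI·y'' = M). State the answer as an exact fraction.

Load 1 — uniform load w=11 kN/m over full span:
  θ_1 = -w(L³-6Lx²+4x³)/(24EI) = -11·(12³-6·12·3²+4·3³)/(24·200000) = -1089/400000 rad
Load 2 — applied couple M₀=18 kN·m at a=4 m (b=L-a=8):
  θ_2 = (M₀x²/(2L)+C₁)/EI  [x≤a] with C₁=M₀(3b²-L²)/(6L)=12 = (18·3²/(2·12)+12)/200000 = 3/32000 rad
Load 3 — triangular load w₀=-12 kN/m (0→w₀ over full span):
  θ_3 = -w₀(7L⁴-30L²x²+15x⁴)/(360LEI) = -(-12)·(7·12⁴-30·12²·3²+15·3⁴)/(360·12·200000) = 11943/8000000 rad
Superposition: θ = Σ θ_i = -9087/8000000 rad ≈ -0.001136 rad

θ(3) = -9087/8000000 rad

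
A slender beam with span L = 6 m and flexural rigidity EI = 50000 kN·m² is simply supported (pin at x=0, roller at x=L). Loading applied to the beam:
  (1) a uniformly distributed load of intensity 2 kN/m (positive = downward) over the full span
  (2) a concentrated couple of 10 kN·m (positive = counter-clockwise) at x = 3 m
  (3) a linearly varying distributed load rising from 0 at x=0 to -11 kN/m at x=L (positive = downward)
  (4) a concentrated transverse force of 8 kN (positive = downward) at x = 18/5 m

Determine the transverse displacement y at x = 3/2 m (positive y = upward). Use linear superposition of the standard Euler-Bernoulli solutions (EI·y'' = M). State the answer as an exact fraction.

y(3/2) = 894537/3200000000 m

Load 1 — uniform load w=2 kN/m over full span:
  y_1 = -wx(L³-2Lx²+x³)/(24EI) = -2·(3/2)·(6³-2·6·(3/2)²+(3/2)³)/(24·50000) = -1539/3200000 m
Load 2 — applied couple M₀=10 kN·m at a=3 m (b=L-a=3):
  y_2 = (M₀x³/(6L)+C₁x)/EI  [x≤a] with C₁=M₀(3b²-L²)/(6L)=-5/2 = (10·(3/2)³/(6·6)+(-5/2)·(3/2))/50000 = -9/160000 m
Load 3 — triangular load w₀=-11 kN/m (0→w₀ over full span):
  y_3 = -w₀x(7L⁴-10L²x²+3x⁴)/(360LEI) = -(-11)·(3/2)·(7·6⁴-10·6²·(3/2)²+3·(3/2)⁴)/(360·6·50000) = 32373/25600000 m
Load 4 — point force P=8 kN at a=18/5 m (b=L-a=12/5):
  y_4 = -Pbx(L²-b²-x²)/(6LEI)  [x≤a] = -8·(12/5)·(3/2)·(6²-(12/5)²-(3/2)²)/(6·6·50000) = -2799/6250000 m
Superposition: y = Σ y_i = 894537/3200000000 m ≈ 0.000280 m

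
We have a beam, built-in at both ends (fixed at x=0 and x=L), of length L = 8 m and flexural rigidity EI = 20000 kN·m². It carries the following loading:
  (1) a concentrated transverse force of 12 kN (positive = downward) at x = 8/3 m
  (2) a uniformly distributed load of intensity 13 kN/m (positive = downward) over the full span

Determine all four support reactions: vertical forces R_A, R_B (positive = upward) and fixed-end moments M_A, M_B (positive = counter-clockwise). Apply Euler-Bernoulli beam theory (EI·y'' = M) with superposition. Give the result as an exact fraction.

Load 1 — point force P=12 kN at a=8/3 m (b=L-a=16/3):
  R_A = Pb²(3a+b)/L³ = 12·(16/3)²·(3·(8/3)+(16/3))/8³ = 80/9 kN
  M_A = Pab²/L² = 12·(8/3)·(16/3)²/8² = 128/9 kN·m
  R_B = Pa²(a+3b)/L³ = 12·(8/3)²·((8/3)+3·(16/3))/8³ = 28/9 kN
  M_B = -Pa²b/L² = -12·(8/3)²·(16/3)/8² = -64/9 kN·m
Load 2 — uniform load w=13 kN/m over full span:
  R_A = wL/2 = 13·8/2 = 52 kN
  M_A = wL²/12 = 13·8²/12 = 208/3 kN·m
  R_B = wL/2 = 13·8/2 = 52 kN
  M_B = -wL²/12 = -13·8²/12 = -208/3 kN·m
Superposition: R_A = 548/9 kN, M_A = 752/9 kN·m, R_B = 496/9 kN, M_B = -688/9 kN·m

R_A = 548/9 kN, M_A = 752/9 kN·m, R_B = 496/9 kN, M_B = -688/9 kN·m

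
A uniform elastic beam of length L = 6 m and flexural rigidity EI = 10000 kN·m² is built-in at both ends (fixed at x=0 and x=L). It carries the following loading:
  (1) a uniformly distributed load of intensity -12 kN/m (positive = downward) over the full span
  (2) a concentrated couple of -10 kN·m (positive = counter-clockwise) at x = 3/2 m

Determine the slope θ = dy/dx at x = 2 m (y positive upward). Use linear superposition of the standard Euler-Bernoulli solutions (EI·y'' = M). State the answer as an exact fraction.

θ(2) = 27/20000 rad

Load 1 — uniform load w=-12 kN/m over full span:
  θ_1 = -wx(L-x)(L-2x)/(12EI) = -(-12)·2·(6-2)·(6-2·2)/(12·10000) = 1/625 rad
Load 2 — applied couple M₀=-10 kN·m at a=3/2 m (b=L-a=9/2):
  θ_2 = (R_Ax²/2 - M_Ax - M₀(x-a))/EI  [x>a] with R_A=-15/8, M_A=15/8 = ((-15/8)·2²/2 - (15/8)·2 - (-10)·(2-(3/2)))/10000 = -1/4000 rad
Superposition: θ = Σ θ_i = 27/20000 rad ≈ 0.001350 rad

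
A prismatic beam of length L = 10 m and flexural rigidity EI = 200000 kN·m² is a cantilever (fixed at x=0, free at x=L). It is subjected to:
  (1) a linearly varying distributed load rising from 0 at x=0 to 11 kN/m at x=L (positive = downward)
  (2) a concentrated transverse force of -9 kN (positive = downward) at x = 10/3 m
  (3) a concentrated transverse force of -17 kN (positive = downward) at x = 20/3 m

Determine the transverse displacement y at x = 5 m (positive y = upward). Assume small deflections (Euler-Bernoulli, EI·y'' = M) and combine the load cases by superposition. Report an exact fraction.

Load 1 — triangular load w₀=11 kN/m (0→w₀ over full span):
  y_1 = (w₀Lx³/12-w₀L²x²/6-w₀x⁵/(120L))/EI = (11·10·5³/12-11·10²·5²/6-11·5⁵/(120·10))/200000 = -1331/76800 m
Load 2 — point force P=-9 kN at a=10/3 m (b=L-a=20/3):
  y_2 = -Pa²(3x-a)/(6EI)  [x>a] = -(-9)·(10/3)²·(3·5-(10/3))/(6·200000) = 7/7200 m
Load 3 — point force P=-17 kN at a=20/3 m (b=L-a=10/3):
  y_3 = -Px²(3a-x)/(6EI)  [x≤a] = -(-17)·5²·(3·(20/3)-5)/(6·200000) = 17/3200 m
Superposition: y = Σ y_i = -509/46080 m ≈ -0.011046 m

y(5) = -509/46080 m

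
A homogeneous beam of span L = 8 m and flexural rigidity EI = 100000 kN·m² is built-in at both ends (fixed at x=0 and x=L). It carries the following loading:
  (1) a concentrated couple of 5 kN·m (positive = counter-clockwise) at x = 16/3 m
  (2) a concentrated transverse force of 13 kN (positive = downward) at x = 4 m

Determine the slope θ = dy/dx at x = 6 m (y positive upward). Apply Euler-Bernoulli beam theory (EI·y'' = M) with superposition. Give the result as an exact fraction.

θ(6) = 11/75000 rad

Load 1 — applied couple M₀=5 kN·m at a=16/3 m (b=L-a=8/3):
  θ_1 = (R_Ax²/2 - M_Ax - M₀(x-a))/EI  [x>a] with R_A=5/6, M_A=5/3 = ((5/6)·6²/2 - (5/3)·6 - 5·(6-(16/3)))/100000 = 1/60000 rad
Load 2 — point force P=13 kN at a=4 m (b=L-a=4):
  θ_2 = Pa²(L-x)(2bL-(3b+a)(L-x))/(2L³EI)  [x>a] = 13·4²·(8-6)·(2·4·8-(3·4+4)·(8-6))/(2·8³·100000) = 13/100000 rad
Superposition: θ = Σ θ_i = 11/75000 rad ≈ 0.000147 rad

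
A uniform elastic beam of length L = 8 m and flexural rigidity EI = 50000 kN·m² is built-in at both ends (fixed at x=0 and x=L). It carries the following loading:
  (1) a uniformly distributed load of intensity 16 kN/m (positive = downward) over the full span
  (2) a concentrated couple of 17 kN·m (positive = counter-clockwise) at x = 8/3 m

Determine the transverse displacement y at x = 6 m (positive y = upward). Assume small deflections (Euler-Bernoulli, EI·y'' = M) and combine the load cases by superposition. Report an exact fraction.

y(6) = -199/112500 m

Load 1 — uniform load w=16 kN/m over full span:
  y_1 = -wx²(L-x)²/(24EI) = -16·6²·(8-6)²/(24·50000) = -6/3125 m
Load 2 — applied couple M₀=17 kN·m at a=8/3 m (b=L-a=16/3):
  y_2 = (R_Ax³/6 - M_Ax²/2 - M₀(x-a)²/2)/EI  [x>a] with R_A=17/6, M_A=0 = ((17/6)·6³/6 - 0·6²/2 - 17·(6-(8/3))²/2)/50000 = 17/112500 m
Superposition: y = Σ y_i = -199/112500 m ≈ -0.001769 m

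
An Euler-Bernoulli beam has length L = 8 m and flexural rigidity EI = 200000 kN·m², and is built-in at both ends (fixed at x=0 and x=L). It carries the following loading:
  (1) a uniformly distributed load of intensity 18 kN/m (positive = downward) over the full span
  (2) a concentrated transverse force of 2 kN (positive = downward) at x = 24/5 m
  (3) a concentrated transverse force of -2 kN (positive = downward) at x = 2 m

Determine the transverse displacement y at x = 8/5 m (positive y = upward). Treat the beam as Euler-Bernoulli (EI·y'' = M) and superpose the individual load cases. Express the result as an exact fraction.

Load 1 — uniform load w=18 kN/m over full span:
  y_1 = -wx²(L-x)²/(24EI) = -18·(8/5)²·(8-(8/5))²/(24·200000) = -768/1953125 m
Load 2 — point force P=2 kN at a=24/5 m (b=L-a=16/5):
  y_2 = -Pb²x²(3aL-(3a+b)x)/(6L³EI)  [x≤a] = -2·(16/5)²·(8/5)²·(3·(24/5)·8-(3·(24/5)+(16/5))·(8/5))/(6·8³·200000) = -1088/146484375 m
Load 3 — point force P=-2 kN at a=2 m (b=L-a=6):
  y_3 = -Pb²x²(3aL-(3a+b)x)/(6L³EI)  [x≤a] = -(-2)·6²·(8/5)²·(3·2·8-(3·2+6)·(8/5))/(6·8³·200000) = 27/3125000 m
Superposition: y = Σ y_i = -459379/1171875000 m ≈ -0.000392 m

y(8/5) = -459379/1171875000 m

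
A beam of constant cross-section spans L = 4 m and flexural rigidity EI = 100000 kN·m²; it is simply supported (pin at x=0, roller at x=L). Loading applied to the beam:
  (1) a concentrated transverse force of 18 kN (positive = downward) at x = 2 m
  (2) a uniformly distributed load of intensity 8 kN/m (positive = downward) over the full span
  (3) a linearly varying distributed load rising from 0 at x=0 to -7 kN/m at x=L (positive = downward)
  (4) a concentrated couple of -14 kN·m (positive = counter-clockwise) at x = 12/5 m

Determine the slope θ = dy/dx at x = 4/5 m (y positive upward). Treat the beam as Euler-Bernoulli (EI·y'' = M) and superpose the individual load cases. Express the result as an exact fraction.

Load 1 — point force P=18 kN at a=2 m (b=L-a=2):
  θ_1 = -Pb(L²-b²-3x²)/(6LEI)  [x≤a] = -18·2·(4²-2²-3·(4/5)²)/(6·4·100000) = -189/1250000 rad
Load 2 — uniform load w=8 kN/m over full span:
  θ_2 = -w(L³-6Lx²+4x³)/(24EI) = -8·(4³-6·4·(4/5)²+4·(4/5)³)/(24·100000) = -66/390625 rad
Load 3 — triangular load w₀=-7 kN/m (0→w₀ over full span):
  θ_3 = -w₀(7L⁴-30L²x²+15x⁴)/(360LEI) = -(-7)·(7·4⁴-30·4²·(4/5)²+15·(4/5)⁴)/(360·4·100000) = 1274/17578125 rad
Load 4 — applied couple M₀=-14 kN·m at a=12/5 m (b=L-a=8/5):
  θ_4 = (M₀x²/(2L)+C₁)/EI  [x≤a] with C₁=M₀(3b²-L²)/(6L)=364/75 = ((-14)·(4/5)²/(2·4)+(364/75))/100000 = 7/187500 rad
Superposition: θ = Σ θ_i = -59161/281250000 rad ≈ -0.000210 rad

θ(4/5) = -59161/281250000 rad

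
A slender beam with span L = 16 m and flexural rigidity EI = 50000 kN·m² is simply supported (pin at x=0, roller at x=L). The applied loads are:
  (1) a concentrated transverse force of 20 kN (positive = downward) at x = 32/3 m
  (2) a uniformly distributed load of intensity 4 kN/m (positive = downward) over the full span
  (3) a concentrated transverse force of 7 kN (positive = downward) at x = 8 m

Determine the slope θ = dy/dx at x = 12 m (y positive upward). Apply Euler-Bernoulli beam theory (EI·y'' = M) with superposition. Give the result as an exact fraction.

θ(12) = 3089/202500 rad

Load 1 — point force P=20 kN at a=32/3 m (b=L-a=16/3):
  θ_1 = -Pa(2L²-6Lx+3x²+a²)/(6LEI)  [x>a] = -20·(32/3)·(2·16²-6·16·12+3·12²+(32/3)²)/(6·16·50000) = 212/50625 rad
Load 2 — uniform load w=4 kN/m over full span:
  θ_2 = -w(L³-6Lx²+4x³)/(24EI) = -4·(16³-6·16·12²+4·12³)/(24·50000) = 88/9375 rad
Load 3 — point force P=7 kN at a=8 m (b=L-a=8):
  θ_3 = -Pa(2L²-6Lx+3x²+a²)/(6LEI)  [x>a] = -7·8·(2·16²-6·16·12+3·12²+8²)/(6·16·50000) = 21/12500 rad
Superposition: θ = Σ θ_i = 3089/202500 rad ≈ 0.015254 rad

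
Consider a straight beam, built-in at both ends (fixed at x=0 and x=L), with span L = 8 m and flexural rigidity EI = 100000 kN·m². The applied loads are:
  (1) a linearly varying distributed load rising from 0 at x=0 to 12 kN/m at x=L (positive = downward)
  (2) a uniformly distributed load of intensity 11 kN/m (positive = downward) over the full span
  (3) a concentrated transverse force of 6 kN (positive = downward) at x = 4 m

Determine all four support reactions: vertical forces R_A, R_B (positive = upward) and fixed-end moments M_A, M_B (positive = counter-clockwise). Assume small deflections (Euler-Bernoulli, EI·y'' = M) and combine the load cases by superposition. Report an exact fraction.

Load 1 — triangular load w₀=12 kN/m (0→w₀ over full span):
  R_A = 3w₀L/20 = 3·12·8/20 = 72/5 kN
  M_A = w₀L²/30 = 12·8²/30 = 128/5 kN·m
  R_B = 7w₀L/20 = 7·12·8/20 = 168/5 kN
  M_B = -w₀L²/20 = -12·8²/20 = -192/5 kN·m
Load 2 — uniform load w=11 kN/m over full span:
  R_A = wL/2 = 11·8/2 = 44 kN
  M_A = wL²/12 = 11·8²/12 = 176/3 kN·m
  R_B = wL/2 = 11·8/2 = 44 kN
  M_B = -wL²/12 = -11·8²/12 = -176/3 kN·m
Load 3 — point force P=6 kN at a=4 m (b=L-a=4):
  R_A = Pb²(3a+b)/L³ = 6·4²·(3·4+4)/8³ = 3 kN
  M_A = Pab²/L² = 6·4·4²/8² = 6 kN·m
  R_B = Pa²(a+3b)/L³ = 6·4²·(4+3·4)/8³ = 3 kN
  M_B = -Pa²b/L² = -6·4²·4/8² = -6 kN·m
Superposition: R_A = 307/5 kN, M_A = 1354/15 kN·m, R_B = 403/5 kN, M_B = -1546/15 kN·m

R_A = 307/5 kN, M_A = 1354/15 kN·m, R_B = 403/5 kN, M_B = -1546/15 kN·m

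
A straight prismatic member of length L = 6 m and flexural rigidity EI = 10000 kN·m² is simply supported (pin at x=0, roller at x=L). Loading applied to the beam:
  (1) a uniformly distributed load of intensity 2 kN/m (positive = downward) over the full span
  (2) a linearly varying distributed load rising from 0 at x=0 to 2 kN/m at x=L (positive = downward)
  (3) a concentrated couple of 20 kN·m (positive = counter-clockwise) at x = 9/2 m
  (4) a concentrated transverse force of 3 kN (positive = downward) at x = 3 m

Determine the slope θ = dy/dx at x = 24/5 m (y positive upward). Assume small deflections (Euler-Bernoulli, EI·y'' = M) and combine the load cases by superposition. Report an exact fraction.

θ(24/5) = 54179/12500000 rad

Load 1 — uniform load w=2 kN/m over full span:
  θ_1 = -w(L³-6Lx²+4x³)/(24EI) = -2·(6³-6·6·(24/5)²+4·(24/5)³)/(24·10000) = 891/625000 rad
Load 2 — triangular load w₀=2 kN/m (0→w₀ over full span):
  θ_2 = -w₀(7L⁴-30L²x²+15x⁴)/(360LEI) = -2·(7·6⁴-30·6²·(24/5)²+15·(24/5)⁴)/(360·6·10000) = 2271/3125000 rad
Load 3 — applied couple M₀=20 kN·m at a=9/2 m (b=L-a=3/2):
  θ_3 = (M₀x²/(2L)-M₀(x-a)+C₁)/EI  [x>a] with C₁=M₀(3b²-L²)/(6L)=-65/4 = (20·(24/5)²/(2·6)-20·((24/5)-(9/2))+(-65/4))/10000 = 323/200000 rad
Load 4 — point force P=3 kN at a=3 m (b=L-a=3):
  θ_4 = -Pa(2L²-6Lx+3x²+a²)/(6LEI)  [x>a] = -3·3·(2·6²-6·6·(24/5)+3·(24/5)²+3²)/(6·6·10000) = 567/1000000 rad
Superposition: θ = Σ θ_i = 54179/12500000 rad ≈ 0.004334 rad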